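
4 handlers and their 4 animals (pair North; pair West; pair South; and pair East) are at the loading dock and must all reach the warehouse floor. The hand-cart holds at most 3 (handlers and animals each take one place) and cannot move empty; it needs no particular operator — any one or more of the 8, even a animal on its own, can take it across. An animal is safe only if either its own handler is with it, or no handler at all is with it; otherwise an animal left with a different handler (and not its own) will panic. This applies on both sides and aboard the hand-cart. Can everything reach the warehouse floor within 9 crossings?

Yes

Yes — this plan uses 9 crossings (≤ 9):
1. animal North and handler North cross → the warehouse floor.
2. handler North crosses ← the loading dock.
3. animal West, handler North, and handler West cross → the warehouse floor.
4. animal North and handler North cross ← the loading dock.
5. handler East, handler North, and handler South cross → the warehouse floor.
6. animal West crosses ← the loading dock.
7. animal North and animal West cross → the warehouse floor.
8. animal North crosses ← the loading dock.
9. animal East, animal North, and animal South cross → the warehouse floor.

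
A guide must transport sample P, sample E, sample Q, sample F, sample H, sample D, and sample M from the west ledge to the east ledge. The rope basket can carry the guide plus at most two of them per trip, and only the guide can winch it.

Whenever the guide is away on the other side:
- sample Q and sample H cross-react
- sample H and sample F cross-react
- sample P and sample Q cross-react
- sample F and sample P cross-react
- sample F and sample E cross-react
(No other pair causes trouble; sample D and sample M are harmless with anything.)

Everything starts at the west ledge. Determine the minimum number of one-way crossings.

Counting alone: the guide can take at most 2 across per trip to the east ledge, so moving all 7 needs at least 4 loaded trips out, with a return between consecutive ones — at least 7 crossings.
The safety rule pushes this higher. Following every safe sequence of crossings, the most of the 7 that can be at the east ledge as the rope basket arrives there on crossing 7 is 6 — never all 7.
So no plan with fewer than 9 crossings exists, and this one achieves 9:
1. Guide goes to the east ledge with sample F and sample Q.  [the west ledge: sample D, sample E, sample H, sample M, sample P | the east ledge: sample F, sample Q]
2. Guide goes back to the west ledge alone.  [the west ledge: sample D, sample E, sample H, sample M, sample P | the east ledge: sample F, sample Q]
3. Guide goes to the east ledge with sample P.  [the west ledge: sample D, sample E, sample H, sample M | the east ledge: sample F, sample P, sample Q]
4. Guide goes back to the west ledge with sample F and sample Q.  [the west ledge: sample D, sample E, sample F, sample H, sample M, sample Q | the east ledge: sample P]
5. Guide goes to the east ledge with sample E and sample H.  [the west ledge: sample D, sample F, sample M, sample Q | the east ledge: sample E, sample H, sample P]
6. Guide goes back to the west ledge alone.  [the west ledge: sample D, sample F, sample M, sample Q | the east ledge: sample E, sample H, sample P]
7. Guide goes to the east ledge with sample D and sample M.  [the west ledge: sample F, sample Q | the east ledge: sample D, sample E, sample H, sample M, sample P]
8. Guide goes back to the west ledge alone.  [the west ledge: sample F, sample Q | the east ledge: sample D, sample E, sample H, sample M, sample P]
9. Guide goes to the east ledge with sample F and sample Q.  [the west ledge: — | the east ledge: sample D, sample E, sample F, sample H, sample M, sample P, sample Q]

9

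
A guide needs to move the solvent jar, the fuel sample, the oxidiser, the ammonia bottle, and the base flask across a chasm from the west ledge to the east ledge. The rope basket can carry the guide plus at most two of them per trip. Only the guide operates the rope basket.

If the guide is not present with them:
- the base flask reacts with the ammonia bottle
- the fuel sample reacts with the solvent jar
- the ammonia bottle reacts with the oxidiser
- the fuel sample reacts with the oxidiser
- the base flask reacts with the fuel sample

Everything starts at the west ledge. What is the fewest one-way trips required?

Counting alone: the guide can take at most 2 across per trip to the east ledge, so moving all 5 needs at least 3 loaded trips out, with a return between consecutive ones — at least 5 crossings.
The safety rule pushes this higher. Following every safe sequence of crossings, the most of the 5 that can be at the east ledge as the rope basket arrives there on crossing 5 is 4 — never all 5.
So no plan with fewer than 7 crossings exists, and this one achieves 7:
1. Guide goes to the east ledge with the ammonia bottle and the fuel sample.
2. Guide goes back to the west ledge alone.
3. Guide goes to the east ledge with the solvent jar.
4. Guide goes back to the west ledge with the fuel sample.
5. Guide goes to the east ledge with the base flask and the oxidiser.
6. Guide goes back to the west ledge with the ammonia bottle.
7. Guide goes to the east ledge with the ammonia bottle and the fuel sample.

7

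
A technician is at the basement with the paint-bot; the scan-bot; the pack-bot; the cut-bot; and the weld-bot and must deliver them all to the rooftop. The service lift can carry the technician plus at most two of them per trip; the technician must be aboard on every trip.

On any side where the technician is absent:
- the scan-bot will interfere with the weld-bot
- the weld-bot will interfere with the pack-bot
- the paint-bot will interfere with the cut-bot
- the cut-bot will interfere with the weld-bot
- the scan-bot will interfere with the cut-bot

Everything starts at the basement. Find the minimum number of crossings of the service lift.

Counting alone: the technician can take at most 2 across per trip to the rooftop, so moving all 5 needs at least 3 loaded trips out, with a return between consecutive ones — at least 5 crossings.
The safety rule pushes this higher. Following every safe sequence of crossings, the most of the 5 that can be at the rooftop as the service lift arrives there on crossing 5 is 4 — never all 5.
So no plan with fewer than 7 crossings exists, and this one achieves 7:
1. Technician goes to the rooftop with the cut-bot and the weld-bot.
2. Technician goes back to the basement with the cut-bot.
3. Technician goes to the rooftop with the paint-bot and the scan-bot.
4. Technician goes back to the basement with the scan-bot.
5. Technician goes to the rooftop with the pack-bot and the scan-bot.
6. Technician goes back to the basement with the weld-bot.
7. Technician goes to the rooftop with the cut-bot and the weld-bot.

7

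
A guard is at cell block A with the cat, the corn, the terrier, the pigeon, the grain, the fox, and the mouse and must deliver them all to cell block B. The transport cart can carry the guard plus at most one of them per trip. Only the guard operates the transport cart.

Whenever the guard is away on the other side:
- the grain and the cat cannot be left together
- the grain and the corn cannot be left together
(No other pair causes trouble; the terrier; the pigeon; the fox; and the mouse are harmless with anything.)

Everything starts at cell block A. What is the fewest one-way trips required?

15

Counting alone: the guard can take at most 1 across per trip to cell block B, so moving all 7 needs at least 7 loaded trips out, with a return between consecutive ones — at least 13 crossings.
The safety rule pushes this higher. Following every safe sequence of crossings, the most of the 7 that can be at cell block B as the transport cart arrives there on crossing 13 is 6 — never all 7.
So no plan with fewer than 15 crossings exists, and this one achieves 15:
1. Guard goes to cell block B with the grain.
2. Guard goes back to cell block A alone.
3. Guard goes to cell block B with the cat.
4. Guard goes back to cell block A with the grain.
5. Guard goes to cell block B with the corn.
6. Guard goes back to cell block A alone.
7. Guard goes to cell block B with the terrier.
8. Guard goes back to cell block A alone.
9. Guard goes to cell block B with the pigeon.
10. Guard goes back to cell block A alone.
11. Guard goes to cell block B with the fox.
12. Guard goes back to cell block A alone.
13. Guard goes to cell block B with the mouse.
14. Guard goes back to cell block A alone.
15. Guard goes to cell block B with the grain.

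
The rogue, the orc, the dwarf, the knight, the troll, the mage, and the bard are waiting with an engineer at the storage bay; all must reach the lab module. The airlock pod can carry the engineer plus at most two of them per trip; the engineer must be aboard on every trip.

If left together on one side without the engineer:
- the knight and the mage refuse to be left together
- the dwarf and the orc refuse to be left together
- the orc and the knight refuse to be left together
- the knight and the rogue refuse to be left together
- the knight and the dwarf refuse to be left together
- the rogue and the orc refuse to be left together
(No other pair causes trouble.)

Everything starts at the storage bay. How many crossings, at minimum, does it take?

Counting alone: the engineer can take at most 2 across per trip to the lab module, so moving all 7 needs at least 4 loaded trips out, with a return between consecutive ones — at least 7 crossings.
The safety rule pushes this higher. Following every safe sequence of crossings, the most of the 7 that can be at the lab module as the airlock pod arrives there on crossings 7, 9 is 5, 6 respectively — never all 7.
So no plan with fewer than 11 crossings exists, and this one achieves 11:
1. Engineer goes to the lab module with the knight and the orc.
2. Engineer goes back to the storage bay with the orc.
3. Engineer goes to the lab module with the dwarf and the rogue.
4. Engineer goes back to the storage bay with the knight.
5. Engineer goes to the lab module with the mage and the orc.
6. Engineer goes back to the storage bay with the orc.
7. Engineer goes to the lab module with the orc and the troll.
8. Engineer goes back to the storage bay with the orc.
9. Engineer goes to the lab module with the bard and the orc.
10. Engineer goes back to the storage bay with the orc.
11. Engineer goes to the lab module with the knight and the orc.

11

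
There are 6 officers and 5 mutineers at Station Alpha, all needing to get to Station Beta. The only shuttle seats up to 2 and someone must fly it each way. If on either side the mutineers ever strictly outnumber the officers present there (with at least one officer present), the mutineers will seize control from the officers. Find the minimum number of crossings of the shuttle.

19

Counting alone: each trip to Station Beta takes at most 2 across and each return brings at least 1 back, so after t trips out (and t−1 returns) at most 2t − (t−1) of the 11 are across; that first reaches 11 at t = 10, so at least 19 crossings are needed.
The plan below uses exactly 19 crossings, so it is optimal:
1. 2 mutineers → Station Beta.  (Station Alpha: 6O 3M; Station Beta: 0O 2M)
2. 1 mutineer ← Station Alpha.  (Station Alpha: 6O 4M; Station Beta: 0O 1M)
3. 2 mutineers → Station Beta.  (Station Alpha: 6O 2M; Station Beta: 0O 3M)
4. 1 mutineer ← Station Alpha.  (Station Alpha: 6O 3M; Station Beta: 0O 2M)
5. 2 officers → Station Beta.  (Station Alpha: 4O 3M; Station Beta: 2O 2M)
6. 1 mutineer ← Station Alpha.  (Station Alpha: 4O 4M; Station Beta: 2O 1M)
7. 1 officer and 1 mutineer → Station Beta.  (Station Alpha: 3O 3M; Station Beta: 3O 2M)
8. 1 officer ← Station Alpha.  (Station Alpha: 4O 3M; Station Beta: 2O 2M)
9. 1 officer and 1 mutineer → Station Beta.  (Station Alpha: 3O 2M; Station Beta: 3O 3M)
10. 1 mutineer ← Station Alpha.  (Station Alpha: 3O 3M; Station Beta: 3O 2M)
11. 1 officer and 1 mutineer → Station Beta.  (Station Alpha: 2O 2M; Station Beta: 4O 3M)
12. 1 officer ← Station Alpha.  (Station Alpha: 3O 2M; Station Beta: 3O 3M)
13. 1 officer and 1 mutineer → Station Beta.  (Station Alpha: 2O 1M; Station Beta: 4O 4M)
14. 1 mutineer ← Station Alpha.  (Station Alpha: 2O 2M; Station Beta: 4O 3M)
15. 1 officer and 1 mutineer → Station Beta.  (Station Alpha: 1O 1M; Station Beta: 5O 4M)
16. 1 officer ← Station Alpha.  (Station Alpha: 2O 1M; Station Beta: 4O 4M)
17. 1 officer and 1 mutineer → Station Beta.  (Station Alpha: 1O 0M; Station Beta: 5O 5M)
18. 1 mutineer ← Station Alpha.  (Station Alpha: 1O 1M; Station Beta: 5O 4M)
19. 1 officer and 1 mutineer → Station Beta.  (Station Alpha: 0O 0M; Station Beta: 6O 5M)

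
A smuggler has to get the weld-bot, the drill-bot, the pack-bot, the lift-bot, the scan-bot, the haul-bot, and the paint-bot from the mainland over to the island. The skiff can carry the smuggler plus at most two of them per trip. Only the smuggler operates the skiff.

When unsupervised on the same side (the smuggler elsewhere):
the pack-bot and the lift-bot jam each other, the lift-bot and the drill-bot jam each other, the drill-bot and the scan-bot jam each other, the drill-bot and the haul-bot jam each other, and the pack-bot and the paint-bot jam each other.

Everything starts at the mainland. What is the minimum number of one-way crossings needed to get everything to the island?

9

Counting alone: the smuggler can take at most 2 across per trip to the island, so moving all 7 needs at least 4 loaded trips out, with a return between consecutive ones — at least 7 crossings.
The safety rule pushes this higher. Following every safe sequence of crossings, the most of the 7 that can be at the island as the skiff arrives there on crossing 7 is 6 — never all 7.
So no plan with fewer than 9 crossings exists, and this one achieves 9:
1. Smuggler goes to the island with the drill-bot and the pack-bot.  [the mainland: the haul-bot, the lift-bot, the paint-bot, the scan-bot, the weld-bot | the island: the drill-bot, the pack-bot]
2. Smuggler goes back to the mainland alone.  [the mainland: the haul-bot, the lift-bot, the paint-bot, the scan-bot, the weld-bot | the island: the drill-bot, the pack-bot]
3. Smuggler goes to the island with the weld-bot.  [the mainland: the haul-bot, the lift-bot, the paint-bot, the scan-bot | the island: the drill-bot, the pack-bot, the weld-bot]
4. Smuggler goes back to the mainland alone.  [the mainland: the haul-bot, the lift-bot, the paint-bot, the scan-bot | the island: the drill-bot, the pack-bot, the weld-bot]
5. Smuggler goes to the island with the lift-bot and the scan-bot.  [the mainland: the haul-bot, the paint-bot | the island: the drill-bot, the lift-bot, the pack-bot, the scan-bot, the weld-bot]
6. Smuggler goes back to the mainland with the drill-bot and the pack-bot.  [the mainland: the drill-bot, the haul-bot, the pack-bot, the paint-bot | the island: the lift-bot, the scan-bot, the weld-bot]
7. Smuggler goes to the island with the haul-bot and the paint-bot.  [the mainland: the drill-bot, the pack-bot | the island: the haul-bot, the lift-bot, the paint-bot, the scan-bot, the weld-bot]
8. Smuggler goes back to the mainland alone.  [the mainland: the drill-bot, the pack-bot | the island: the haul-bot, the lift-bot, the paint-bot, the scan-bot, the weld-bot]
9. Smuggler goes to the island with the drill-bot and the pack-bot.  [the mainland: — | the island: the drill-bot, the haul-bot, the lift-bot, the pack-bot, the paint-bot, the scan-bot, the weld-bot]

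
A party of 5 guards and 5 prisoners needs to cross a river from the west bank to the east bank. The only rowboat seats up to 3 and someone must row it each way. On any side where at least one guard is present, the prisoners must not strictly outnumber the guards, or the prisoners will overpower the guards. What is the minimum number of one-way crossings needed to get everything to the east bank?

Counting alone: each trip to the east bank takes at most 3 across and each return brings at least 1 back, so after t trips out (and t−1 returns) at most 3t − (t−1) of the 10 are across; that first reaches 10 at t = 5, so at least 9 crossings are needed.
The safety rule pushes this higher. Following every safe sequence of crossings, the most of the 10 that can be at the east bank as the rowboat arrives there on crossing 9 is 9 — never all 10.
So no plan with fewer than 11 crossings exists, and this one achieves 11:
1. 2 prisoners → the east bank.  (the west bank: 5G 3P; the east bank: 0G 2P)
2. 1 prisoner ← the west bank.  (the west bank: 5G 4P; the east bank: 0G 1P)
3. 3 prisoners → the east bank.  (the west bank: 5G 1P; the east bank: 0G 4P)
4. 1 prisoner ← the west bank.  (the west bank: 5G 2P; the east bank: 0G 3P)
5. 3 guards → the east bank.  (the west bank: 2G 2P; the east bank: 3G 3P)
6. 1 guard and 1 prisoner ← the west bank.  (the west bank: 3G 3P; the east bank: 2G 2P)
7. 3 guards → the east bank.  (the west bank: 0G 3P; the east bank: 5G 2P)
8. 1 prisoner ← the west bank.  (the west bank: 0G 4P; the east bank: 5G 1P)
9. 2 prisoners → the east bank.  (the west bank: 0G 2P; the east bank: 5G 3P)
10. 1 prisoner ← the west bank.  (the west bank: 0G 3P; the east bank: 5G 2P)
11. 3 prisoners → the east bank.  (the west bank: 0G 0P; the east bank: 5G 5P)

11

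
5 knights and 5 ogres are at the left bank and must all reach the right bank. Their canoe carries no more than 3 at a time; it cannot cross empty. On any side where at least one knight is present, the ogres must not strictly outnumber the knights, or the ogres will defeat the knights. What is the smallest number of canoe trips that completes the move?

Counting alone: each trip to the right bank takes at most 3 across and each return brings at least 1 back, so after t trips out (and t−1 returns) at most 3t − (t−1) of the 10 are across; that first reaches 10 at t = 5, so at least 9 crossings are needed.
The safety rule pushes this higher. Following every safe sequence of crossings, the most of the 10 that can be at the right bank as the canoe arrives there on crossing 9 is 9 — never all 10.
So no plan with fewer than 11 crossings exists, and this one achieves 11:
1. 2 ogres → the right bank.  (the left bank: 5K 3O; the right bank: 0K 2O)
2. 1 ogre ← the left bank.  (the left bank: 5K 4O; the right bank: 0K 1O)
3. 3 ogres → the right bank.  (the left bank: 5K 1O; the right bank: 0K 4O)
4. 1 ogre ← the left bank.  (the left bank: 5K 2O; the right bank: 0K 3O)
5. 3 knights → the right bank.  (the left bank: 2K 2O; the right bank: 3K 3O)
6. 1 knight and 1 ogre ← the left bank.  (the left bank: 3K 3O; the right bank: 2K 2O)
7. 3 knights → the right bank.  (the left bank: 0K 3O; the right bank: 5K 2O)
8. 1 ogre ← the left bank.  (the left bank: 0K 4O; the right bank: 5K 1O)
9. 2 ogres → the right bank.  (the left bank: 0K 2O; the right bank: 5K 3O)
10. 1 ogre ← the left bank.  (the left bank: 0K 3O; the right bank: 5K 2O)
11. 3 ogres → the right bank.  (the left bank: 0K 0O; the right bank: 5K 5O)

11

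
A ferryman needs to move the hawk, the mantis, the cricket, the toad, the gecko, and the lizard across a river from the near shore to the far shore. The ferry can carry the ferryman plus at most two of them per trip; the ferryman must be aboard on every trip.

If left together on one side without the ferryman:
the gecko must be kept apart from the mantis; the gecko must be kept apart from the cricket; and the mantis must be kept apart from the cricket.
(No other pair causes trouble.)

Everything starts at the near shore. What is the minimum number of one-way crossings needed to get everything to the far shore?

Counting alone: the ferryman can take at most 2 across per trip to the far shore, so moving all 6 needs at least 3 loaded trips out, with a return between consecutive ones — at least 5 crossings.
The safety rule pushes this higher. Following every safe sequence of crossings, the most of the 6 that can be at the far shore as the ferry arrives there on crossings 5, 7 is 4, 5 respectively — never all 6.
So no plan with fewer than 9 crossings exists, and this one achieves 9:
1. Ferryman goes to the far shore with the cricket and the mantis.
2. Ferryman goes back to the near shore with the mantis.
3. Ferryman goes to the far shore with the hawk and the mantis.
4. Ferryman goes back to the near shore with the mantis.
5. Ferryman goes to the far shore with the mantis and the toad.
6. Ferryman goes back to the near shore with the mantis.
7. Ferryman goes to the far shore with the lizard and the mantis.
8. Ferryman goes back to the near shore with the mantis.
9. Ferryman goes to the far shore with the gecko and the mantis.

9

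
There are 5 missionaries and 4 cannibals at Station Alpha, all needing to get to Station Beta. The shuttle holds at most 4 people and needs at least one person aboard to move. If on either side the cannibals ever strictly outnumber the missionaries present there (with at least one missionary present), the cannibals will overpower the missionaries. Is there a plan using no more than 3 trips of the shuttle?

Counting alone: each trip to Station Beta takes at most 4 across and each return brings at least 1 back, so after t trips out (and t−1 returns) at most 4t − (t−1) of the 9 are across; that first reaches 9 at t = 3, so at least 5 crossings are needed.
Since 3 < 5, 3 crossings cannot be enough. (The shortest complete plan in fact takes 5:)
1. 3 cannibals → Station Beta.  (Station Alpha: 5M 1C; Station Beta: 0M 3C)
2. 1 cannibal ← Station Alpha.  (Station Alpha: 5M 2C; Station Beta: 0M 2C)
3. 3 missionaries and 1 cannibal → Station Beta.  (Station Alpha: 2M 1C; Station Beta: 3M 3C)
4. 1 cannibal ← Station Alpha.  (Station Alpha: 2M 2C; Station Beta: 3M 2C)
5. 2 missionaries and 2 cannibals → Station Beta.  (Station Alpha: 0M 0C; Station Beta: 5M 4C)

No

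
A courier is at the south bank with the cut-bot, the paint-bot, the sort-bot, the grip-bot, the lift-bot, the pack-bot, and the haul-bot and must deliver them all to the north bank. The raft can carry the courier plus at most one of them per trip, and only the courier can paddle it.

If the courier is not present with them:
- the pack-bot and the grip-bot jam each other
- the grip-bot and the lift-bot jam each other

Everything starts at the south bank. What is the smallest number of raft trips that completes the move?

Counting alone: the courier can take at most 1 across per trip to the north bank, so moving all 7 needs at least 7 loaded trips out, with a return between consecutive ones — at least 13 crossings.
The safety rule pushes this higher. Following every safe sequence of crossings, the most of the 7 that can be at the north bank as the raft arrives there on crossing 13 is 6 — never all 7.
So no plan with fewer than 15 crossings exists, and this one achieves 15:
1. Courier goes to the north bank with the grip-bot.  [the south bank: the cut-bot, the haul-bot, the lift-bot, the pack-bot, the paint-bot, the sort-bot | the north bank: the grip-bot]
2. Courier goes back to the south bank alone.  [the south bank: the cut-bot, the haul-bot, the lift-bot, the pack-bot, the paint-bot, the sort-bot | the north bank: the grip-bot]
3. Courier goes to the north bank with the cut-bot.  [the south bank: the haul-bot, the lift-bot, the pack-bot, the paint-bot, the sort-bot | the north bank: the cut-bot, the grip-bot]
4. Courier goes back to the south bank alone.  [the south bank: the haul-bot, the lift-bot, the pack-bot, the paint-bot, the sort-bot | the north bank: the cut-bot, the grip-bot]
5. Courier goes to the north bank with the paint-bot.  [the south bank: the haul-bot, the lift-bot, the pack-bot, the sort-bot | the north bank: the cut-bot, the grip-bot, the paint-bot]
6. Courier goes back to the south bank alone.  [the south bank: the haul-bot, the lift-bot, the pack-bot, the sort-bot | the north bank: the cut-bot, the grip-bot, the paint-bot]
7. Courier goes to the north bank with the sort-bot.  [the south bank: the haul-bot, the lift-bot, the pack-bot | the north bank: the cut-bot, the grip-bot, the paint-bot, the sort-bot]
8. Courier goes back to the south bank alone.  [the south bank: the haul-bot, the lift-bot, the pack-bot | the north bank: the cut-bot, the grip-bot, the paint-bot, the sort-bot]
9. Courier goes to the north bank with the lift-bot.  [the south bank: the haul-bot, the pack-bot | the north bank: the cut-bot, the grip-bot, the lift-bot, the paint-bot, the sort-bot]
10. Courier goes back to the south bank with the grip-bot.  [the south bank: the grip-bot, the haul-bot, the pack-bot | the north bank: the cut-bot, the lift-bot, the paint-bot, the sort-bot]
11. Courier goes to the north bank with the pack-bot.  [the south bank: the grip-bot, the haul-bot | the north bank: the cut-bot, the lift-bot, the pack-bot, the paint-bot, the sort-bot]
12. Courier goes back to the south bank alone.  [the south bank: the grip-bot, the haul-bot | the north bank: the cut-bot, the lift-bot, the pack-bot, the paint-bot, the sort-bot]
13. Courier goes to the north bank with the haul-bot.  [the south bank: the grip-bot | the north bank: the cut-bot, the haul-bot, the lift-bot, the pack-bot, the paint-bot, the sort-bot]
14. Courier goes back to the south bank alone.  [the south bank: the grip-bot | the north bank: the cut-bot, the haul-bot, the lift-bot, the pack-bot, the paint-bot, the sort-bot]
15. Courier goes to the north bank with the grip-bot.  [the south bank: — | the north bank: the cut-bot, the grip-bot, the haul-bot, the lift-bot, the pack-bot, the paint-bot, the sort-bot]

15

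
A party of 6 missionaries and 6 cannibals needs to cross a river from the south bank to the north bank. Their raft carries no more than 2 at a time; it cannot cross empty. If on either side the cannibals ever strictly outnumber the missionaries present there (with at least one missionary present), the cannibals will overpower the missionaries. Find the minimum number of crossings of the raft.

impossible

Following every safe sequence of crossings from the start, the most of the 12 that can be at the north bank as the raft arrives there on crossings 1, 3, 5, 7, 9 is 2, 3, 4, 5, 6 respectively; the best ever achieved is 6 of 12.
From crossing 11 on, no configuration arises that was not already reachable earlier: only 15 distinct safe configurations (who is on which side, and where the raft is) can ever be reached, none of them has everyone across, and every continuation just revisits them. They are: 0 missionaries + 0 cannibals across (raft back at the start); 0 missionaries + 1 cannibal across (raft there); 0 missionaries + 1 cannibal across (raft back at the start); 0 missionaries + 2 cannibals across (raft there); 0 missionaries + 2 cannibals across (raft back at the start); 0 missionaries + 3 cannibals across (raft there); 0 missionaries + 3 cannibals across (raft back at the start); 0 missionaries + 4 cannibals across (raft there); 0 missionaries + 4 cannibals across (raft back at the start); 0 missionaries + 5 cannibals across (raft there); 0 missionaries + 5 cannibals across (raft back at the start); 0 missionaries + 6 cannibals across (raft there); 1 missionary + 1 cannibal across (raft there); 1 missionary + 1 cannibal across (raft back at the start); 2 missionaries + 2 cannibals across (raft there). So no valid plan exists.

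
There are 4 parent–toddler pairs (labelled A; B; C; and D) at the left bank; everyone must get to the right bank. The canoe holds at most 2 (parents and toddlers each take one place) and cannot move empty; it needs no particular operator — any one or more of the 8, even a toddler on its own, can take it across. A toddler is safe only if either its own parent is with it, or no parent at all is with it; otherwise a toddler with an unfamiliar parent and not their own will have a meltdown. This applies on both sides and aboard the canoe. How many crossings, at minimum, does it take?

impossible

Following every safe sequence of crossings from the start, the most of the 8 that can be at the right bank as the canoe arrives there on crossings 1, 3, 5 is 2, 3, 4 respectively; the best ever achieved is 4 of 8.
From crossing 7 on, no configuration arises that was not already reachable earlier: only 44 distinct safe configurations (who is on which side, and where the canoe is) can ever be reached, none of them has everyone across, and every continuation just revisits them. So no valid plan exists.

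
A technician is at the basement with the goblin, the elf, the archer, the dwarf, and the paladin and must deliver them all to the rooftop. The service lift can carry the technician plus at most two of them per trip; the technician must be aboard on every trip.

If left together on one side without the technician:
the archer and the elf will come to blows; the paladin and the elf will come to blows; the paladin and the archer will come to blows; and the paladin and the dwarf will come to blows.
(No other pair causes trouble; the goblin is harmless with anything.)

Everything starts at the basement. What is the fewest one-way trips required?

Counting alone: the technician can take at most 2 across per trip to the rooftop, so moving all 5 needs at least 3 loaded trips out, with a return between consecutive ones — at least 5 crossings.
The safety rule pushes this higher. Following every safe sequence of crossings, the most of the 5 that can be at the rooftop as the service lift arrives there on crossing 5 is 4 — never all 5.
So no plan with fewer than 7 crossings exists, and this one achieves 7:
1. Technician goes to the rooftop with the elf and the paladin.  [the basement: the archer, the dwarf, the goblin | the rooftop: the elf, the paladin]
2. Technician goes back to the basement with the elf.  [the basement: the archer, the dwarf, the elf, the goblin | the rooftop: the paladin]
3. Technician goes to the rooftop with the elf and the goblin.  [the basement: the archer, the dwarf | the rooftop: the elf, the goblin, the paladin]
4. Technician goes back to the basement with the elf.  [the basement: the archer, the dwarf, the elf | the rooftop: the goblin, the paladin]
5. Technician goes to the rooftop with the dwarf and the elf.  [the basement: the archer | the rooftop: the dwarf, the elf, the goblin, the paladin]
6. Technician goes back to the basement with the paladin.  [the basement: the archer, the paladin | the rooftop: the dwarf, the elf, the goblin]
7. Technician goes to the rooftop with the archer and the paladin.  [the basement: — | the rooftop: the archer, the dwarf, the elf, the goblin, the paladin]

7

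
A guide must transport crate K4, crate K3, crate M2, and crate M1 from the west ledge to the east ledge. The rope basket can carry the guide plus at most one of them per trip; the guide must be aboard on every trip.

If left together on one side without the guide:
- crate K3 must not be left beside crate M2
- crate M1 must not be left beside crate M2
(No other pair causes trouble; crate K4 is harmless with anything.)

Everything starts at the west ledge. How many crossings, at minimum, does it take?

Counting alone: the guide can take at most 1 across per trip to the east ledge, so moving all 4 needs at least 4 loaded trips out, with a return between consecutive ones — at least 7 crossings.
The safety rule pushes this higher. Following every safe sequence of crossings, the most of the 4 that can be at the east ledge as the rope basket arrives there on crossing 7 is 3 — never all 4.
So no plan with fewer than 9 crossings exists, and this one achieves 9:
1. Guide goes to the east ledge with crate M2.
2. Guide goes back to the west ledge alone.
3. Guide goes to the east ledge with crate K4.
4. Guide goes back to the west ledge alone.
5. Guide goes to the east ledge with crate K3.
6. Guide goes back to the west ledge with crate M2.
7. Guide goes to the east ledge with crate M1.
8. Guide goes back to the west ledge alone.
9. Guide goes to the east ledge with crate M2.

9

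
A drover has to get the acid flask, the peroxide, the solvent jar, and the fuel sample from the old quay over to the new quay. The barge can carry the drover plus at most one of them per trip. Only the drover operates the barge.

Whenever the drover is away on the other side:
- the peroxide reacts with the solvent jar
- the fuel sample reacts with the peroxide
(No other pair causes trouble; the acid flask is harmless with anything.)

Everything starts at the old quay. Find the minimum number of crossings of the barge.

9

Counting alone: the drover can take at most 1 across per trip to the new quay, so moving all 4 needs at least 4 loaded trips out, with a return between consecutive ones — at least 7 crossings.
The safety rule pushes this higher. Following every safe sequence of crossings, the most of the 4 that can be at the new quay as the barge arrives there on crossing 7 is 3 — never all 4.
So no plan with fewer than 9 crossings exists, and this one achieves 9:
1. Drover goes to the new quay with the peroxide.
2. Drover goes back to the old quay alone.
3. Drover goes to the new quay with the acid flask.
4. Drover goes back to the old quay alone.
5. Drover goes to the new quay with the solvent jar.
6. Drover goes back to the old quay with the peroxide.
7. Drover goes to the new quay with the fuel sample.
8. Drover goes back to the old quay alone.
9. Drover goes to the new quay with the peroxide.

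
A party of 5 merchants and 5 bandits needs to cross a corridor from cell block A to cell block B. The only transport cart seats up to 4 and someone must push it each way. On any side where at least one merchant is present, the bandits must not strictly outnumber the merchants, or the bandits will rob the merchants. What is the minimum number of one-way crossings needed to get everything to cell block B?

Counting alone: each trip to cell block B takes at most 4 across and each return brings at least 1 back, so after t trips out (and t−1 returns) at most 4t − (t−1) of the 10 are across; that first reaches 10 at t = 3, so at least 5 crossings are needed.
The safety rule pushes this higher. Following every safe sequence of crossings, the most of the 10 that can be at cell block B as the transport cart arrives there on crossing 5 is 9 — never all 10.
So no plan with fewer than 7 crossings exists, and this one achieves 7:
1. 2 bandits → cell block B.  (cell block A: 5M 3B; cell block B: 0M 2B)
2. 1 bandit ← cell block A.  (cell block A: 5M 4B; cell block B: 0M 1B)
3. 4 bandits → cell block B.  (cell block A: 5M 0B; cell block B: 0M 5B)
4. 1 bandit ← cell block A.  (cell block A: 5M 1B; cell block B: 0M 4B)
5. 4 merchants → cell block B.  (cell block A: 1M 1B; cell block B: 4M 4B)
6. 1 merchant and 1 bandit ← cell block A.  (cell block A: 2M 2B; cell block B: 3M 3B)
7. 2 merchants and 2 bandits → cell block B.  (cell block A: 0M 0B; cell block B: 5M 5B)

7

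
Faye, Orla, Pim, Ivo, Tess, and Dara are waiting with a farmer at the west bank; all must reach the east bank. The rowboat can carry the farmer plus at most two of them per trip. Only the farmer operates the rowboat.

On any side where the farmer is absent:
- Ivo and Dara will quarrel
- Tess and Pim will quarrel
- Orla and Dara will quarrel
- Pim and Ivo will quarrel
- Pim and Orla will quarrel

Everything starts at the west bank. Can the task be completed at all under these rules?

1. Farmer goes to the east bank with Dara and Pim.  [the west bank: Faye, Ivo, Orla, Tess | the east bank: Dara, Pim]
2. Farmer goes back to the west bank alone.  [the west bank: Faye, Ivo, Orla, Tess | the east bank: Dara, Pim]
3. Farmer goes to the east bank with Faye and Orla.  [the west bank: Ivo, Tess | the east bank: Dara, Faye, Orla, Pim]
4. Farmer goes back to the west bank with Dara and Pim.  [the west bank: Dara, Ivo, Pim, Tess | the east bank: Faye, Orla]
5. Farmer goes to the east bank with Ivo and Tess.  [the west bank: Dara, Pim | the east bank: Faye, Ivo, Orla, Tess]
6. Farmer goes back to the west bank alone.  [the west bank: Dara, Pim | the east bank: Faye, Ivo, Orla, Tess]
7. Farmer goes to the east bank with Dara and Pim.  [the west bank: — | the east bank: Dara, Faye, Ivo, Orla, Pim, Tess]

Yes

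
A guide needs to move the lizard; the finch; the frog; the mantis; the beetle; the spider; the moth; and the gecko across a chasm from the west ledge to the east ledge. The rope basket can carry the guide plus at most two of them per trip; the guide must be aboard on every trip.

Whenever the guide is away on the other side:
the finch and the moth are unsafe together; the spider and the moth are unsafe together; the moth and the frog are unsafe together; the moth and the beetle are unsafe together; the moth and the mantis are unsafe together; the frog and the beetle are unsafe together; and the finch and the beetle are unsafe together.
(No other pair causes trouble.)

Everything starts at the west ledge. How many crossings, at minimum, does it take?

Counting alone: the guide can take at most 2 across per trip to the east ledge, so moving all 8 needs at least 4 loaded trips out, with a return between consecutive ones — at least 7 crossings.
The safety rule pushes this higher. Following every safe sequence of crossings, the most of the 8 that can be at the east ledge as the rope basket arrives there on crossings 7, 9, 11 is 5, 6, 7 respectively — never all 8.
So no plan with fewer than 13 crossings exists, and this one achieves 13:
1. Guide goes to the east ledge with the beetle and the moth.
2. Guide goes back to the west ledge with the beetle.
3. Guide goes to the east ledge with the beetle and the lizard.
4. Guide goes back to the west ledge with the beetle.
5. Guide goes to the east ledge with the finch and the frog.
6. Guide goes back to the west ledge with the moth.
7. Guide goes to the east ledge with the mantis and the moth.
8. Guide goes back to the west ledge with the moth.
9. Guide goes to the east ledge with the beetle and the spider.
10. Guide goes back to the west ledge with the beetle.
11. Guide goes to the east ledge with the beetle and the gecko.
12. Guide goes back to the west ledge with the beetle.
13. Guide goes to the east ledge with the beetle and the moth.

13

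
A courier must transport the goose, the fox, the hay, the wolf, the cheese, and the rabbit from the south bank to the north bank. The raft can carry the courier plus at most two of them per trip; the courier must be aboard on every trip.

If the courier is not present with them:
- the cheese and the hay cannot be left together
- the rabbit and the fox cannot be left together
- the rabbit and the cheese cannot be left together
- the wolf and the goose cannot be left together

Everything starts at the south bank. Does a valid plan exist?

No

Whatever the first load, the items left behind include a forbidden pair without the courier. No opening move is safe, so no plan exists.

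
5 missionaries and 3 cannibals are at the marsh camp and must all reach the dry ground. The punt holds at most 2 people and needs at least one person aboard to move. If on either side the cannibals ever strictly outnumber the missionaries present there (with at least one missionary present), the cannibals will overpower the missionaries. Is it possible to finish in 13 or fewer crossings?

Yes — this plan uses 13 crossings (≤ 13):
1. 2 cannibals → the dry ground.  (the marsh camp: 5M 1C; the dry ground: 0M 2C)
2. 1 cannibal ← the marsh camp.  (the marsh camp: 5M 2C; the dry ground: 0M 1C)
3. 2 cannibals → the dry ground.  (the marsh camp: 5M 0C; the dry ground: 0M 3C)
4. 1 cannibal ← the marsh camp.  (the marsh camp: 5M 1C; the dry ground: 0M 2C)
5. 2 missionaries → the dry ground.  (the marsh camp: 3M 1C; the dry ground: 2M 2C)
6. 1 cannibal ← the marsh camp.  (the marsh camp: 3M 2C; the dry ground: 2M 1C)
7. 1 missionary and 1 cannibal → the dry ground.  (the marsh camp: 2M 1C; the dry ground: 3M 2C)
8. 1 cannibal ← the marsh camp.  (the marsh camp: 2M 2C; the dry ground: 3M 1C)
9. 2 cannibals → the dry ground.  (the marsh camp: 2M 0C; the dry ground: 3M 3C)
10. 1 cannibal ← the marsh camp.  (the marsh camp: 2M 1C; the dry ground: 3M 2C)
11. 1 missionary and 1 cannibal → the dry ground.  (the marsh camp: 1M 0C; the dry ground: 4M 3C)
12. 1 cannibal ← the marsh camp.  (the marsh camp: 1M 1C; the dry ground: 4M 2C)
13. 1 missionary and 1 cannibal → the dry ground.  (the marsh camp: 0M 0C; the dry ground: 5M 3C)

Yes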